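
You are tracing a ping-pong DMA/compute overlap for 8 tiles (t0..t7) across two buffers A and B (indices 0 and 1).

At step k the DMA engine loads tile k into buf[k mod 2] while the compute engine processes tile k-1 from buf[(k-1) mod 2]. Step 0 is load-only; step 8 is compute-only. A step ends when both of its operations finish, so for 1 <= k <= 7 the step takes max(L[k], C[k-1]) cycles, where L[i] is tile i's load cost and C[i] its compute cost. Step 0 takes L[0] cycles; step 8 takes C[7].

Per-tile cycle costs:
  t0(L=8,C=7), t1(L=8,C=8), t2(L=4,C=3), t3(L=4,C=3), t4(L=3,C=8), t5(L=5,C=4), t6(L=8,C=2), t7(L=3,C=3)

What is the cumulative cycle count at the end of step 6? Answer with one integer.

  0. 8=8c; end=8; A:t0 B:-
  1. max(8,7)=8c; end=16; A:t0 B:t1
  2. max(4,8)=8c; end=24; A:t2 B:t1
  3. max(4,3)=4c; end=28; A:t2 B:t3
  4. max(3,3)=3c; end=31; A:t4 B:t3
  5. max(5,8)=8c; end=39; A:t4 B:t5
  6. max(8,4)=8c; end=47; A:t6 B:t5
  7. max(3,2)=3c; end=50; A:t6 B:t7
  8. 3=3c; end=53; A:t6 B:t7

end_cycle[6] = 47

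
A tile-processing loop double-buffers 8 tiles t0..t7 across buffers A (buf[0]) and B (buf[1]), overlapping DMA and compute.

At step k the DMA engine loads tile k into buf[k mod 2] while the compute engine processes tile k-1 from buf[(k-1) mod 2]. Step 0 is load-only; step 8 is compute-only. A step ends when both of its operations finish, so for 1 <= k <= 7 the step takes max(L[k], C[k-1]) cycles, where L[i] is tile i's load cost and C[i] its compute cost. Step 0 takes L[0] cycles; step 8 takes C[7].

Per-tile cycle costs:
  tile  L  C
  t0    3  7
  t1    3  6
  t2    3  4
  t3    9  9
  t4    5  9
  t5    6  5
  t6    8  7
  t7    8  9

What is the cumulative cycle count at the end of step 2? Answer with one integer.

k=0 load=t0/3c comp=- wait=3 total=3
k=1 load=t1/3c comp=t0/7c wait=7 total=10
k=2 load=t2/3c comp=t1/6c wait=6 total=16
k=3 load=t3/9c comp=t2/4c wait=9 total=25
k=4 load=t4/5c comp=t3/9c wait=9 total=34
k=5 load=t5/6c comp=t4/9c wait=9 total=43
k=6 load=t6/8c comp=t5/5c wait=8 total=51
k=7 load=t7/8c comp=t6/7c wait=8 total=59
k=8 load=- comp=t7/9c wait=9 total=68

end_cycle[2] = 16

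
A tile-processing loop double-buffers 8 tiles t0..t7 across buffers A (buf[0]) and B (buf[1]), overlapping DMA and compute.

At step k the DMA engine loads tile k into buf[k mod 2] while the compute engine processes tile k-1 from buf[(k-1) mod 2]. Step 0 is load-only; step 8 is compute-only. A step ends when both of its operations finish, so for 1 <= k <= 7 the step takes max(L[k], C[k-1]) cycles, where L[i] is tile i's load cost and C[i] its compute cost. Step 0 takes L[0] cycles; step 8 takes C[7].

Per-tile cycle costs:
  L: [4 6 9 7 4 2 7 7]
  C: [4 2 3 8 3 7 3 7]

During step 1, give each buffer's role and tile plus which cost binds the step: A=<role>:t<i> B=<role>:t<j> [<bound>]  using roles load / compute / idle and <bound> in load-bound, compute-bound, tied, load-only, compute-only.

step 1: A=compute:t0 B=load:t1 [load-bound]

step 0: L[0]=4 → dur=4, Σ=4 | A=load:t0 B=idle [load-only]
step 1: L[1]=6 C[0]=4 → dur=6, Σ=10 | A=compute:t0 B=load:t1 [load-bound]
step 2: L[2]=9 C[1]=2 → dur=9, Σ=19 | A=load:t2 B=compute:t1 [load-bound]
step 3: L[3]=7 C[2]=3 → dur=7, Σ=26 | A=compute:t2 B=load:t3 [load-bound]
step 4: L[4]=4 C[3]=8 → dur=8, Σ=34 | A=load:t4 B=compute:t3 [compute-bound]
step 5: L[5]=2 C[4]=3 → dur=3, Σ=37 | A=compute:t4 B=load:t5 [compute-bound]
step 6: L[6]=7 C[5]=7 → dur=7, Σ=44 | A=load:t6 B=compute:t5 [tied]
step 7: L[7]=7 C[6]=3 → dur=7, Σ=51 | A=compute:t6 B=load:t7 [load-bound]
step 8: C[7]=7 → dur=7, Σ=58 | A=idle B=compute:t7 [compute-only]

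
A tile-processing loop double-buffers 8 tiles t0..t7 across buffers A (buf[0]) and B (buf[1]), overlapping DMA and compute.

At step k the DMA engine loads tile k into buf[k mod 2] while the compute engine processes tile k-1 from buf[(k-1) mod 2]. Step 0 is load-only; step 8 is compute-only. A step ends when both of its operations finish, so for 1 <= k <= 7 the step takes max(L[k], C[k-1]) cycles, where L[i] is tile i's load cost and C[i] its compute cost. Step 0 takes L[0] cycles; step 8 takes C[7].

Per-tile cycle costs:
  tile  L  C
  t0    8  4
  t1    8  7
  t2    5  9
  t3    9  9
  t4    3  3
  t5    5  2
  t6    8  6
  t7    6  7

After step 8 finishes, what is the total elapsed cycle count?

end_cycle[8] = 67

  0. 8=8c; end=8; A:t0 B:-
  1. max(8,4)=8c; end=16; A:t0 B:t1
  2. max(5,7)=7c; end=23; A:t2 B:t1
  3. max(9,9)=9c; end=32; A:t2 B:t3
  4. max(3,9)=9c; end=41; A:t4 B:t3
  5. max(5,3)=5c; end=46; A:t4 B:t5
  6. max(8,2)=8c; end=54; A:t6 B:t5
  7. max(6,6)=6c; end=60; A:t6 B:t7
  8. 7=7c; end=67; A:t6 B:t7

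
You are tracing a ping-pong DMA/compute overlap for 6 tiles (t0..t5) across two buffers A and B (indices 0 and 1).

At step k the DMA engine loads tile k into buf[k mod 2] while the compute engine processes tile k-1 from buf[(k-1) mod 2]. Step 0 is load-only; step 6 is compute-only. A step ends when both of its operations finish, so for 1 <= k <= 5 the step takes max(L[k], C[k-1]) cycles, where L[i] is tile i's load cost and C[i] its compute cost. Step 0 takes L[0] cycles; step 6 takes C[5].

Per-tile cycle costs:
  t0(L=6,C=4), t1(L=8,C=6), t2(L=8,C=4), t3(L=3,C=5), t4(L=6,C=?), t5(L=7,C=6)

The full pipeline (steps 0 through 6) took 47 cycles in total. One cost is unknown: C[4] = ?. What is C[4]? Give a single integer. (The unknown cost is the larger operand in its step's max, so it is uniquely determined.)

C[4] = 9

step 0 → dur = L[0]=6 = 6
step 1 → dur = max(L[1]=8, C[0]=4) = 8
step 2 → dur = max(L[2]=8, C[1]=6) = 8
step 3 → dur = max(L[3]=3, C[2]=4) = 4
step 4 → dur = max(L[4]=6, C[3]=5) = 6
step 5 → dur = max(L[5]=7, C[4]=?) = C[4]  (unknown; binding)
step 6 → dur = C[5]=6 = 6
sum of known step durations = 38
dur[5] = total - known = 47 - 38 = 9
C[4] is the binding max in step 5, so C[4] = dur[5] = 9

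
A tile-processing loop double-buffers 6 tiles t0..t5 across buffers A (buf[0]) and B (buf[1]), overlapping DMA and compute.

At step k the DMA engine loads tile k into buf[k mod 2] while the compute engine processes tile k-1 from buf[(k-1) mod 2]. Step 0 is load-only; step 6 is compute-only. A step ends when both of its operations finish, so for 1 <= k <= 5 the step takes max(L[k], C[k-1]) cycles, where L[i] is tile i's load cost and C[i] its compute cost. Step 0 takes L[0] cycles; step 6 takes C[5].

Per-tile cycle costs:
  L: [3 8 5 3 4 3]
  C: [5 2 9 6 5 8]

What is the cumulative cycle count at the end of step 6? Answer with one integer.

  0. 3=3c; end=3; A:t0 B:-
  1. max(8,5)=8c; end=11; A:t0 B:t1
  2. max(5,2)=5c; end=16; A:t2 B:t1
  3. max(3,9)=9c; end=25; A:t2 B:t3
  4. max(4,6)=6c; end=31; A:t4 B:t3
  5. max(3,5)=5c; end=36; A:t4 B:t5
  6. 8=8c; end=44; A:t4 B:t5

end_cycle[6] = 44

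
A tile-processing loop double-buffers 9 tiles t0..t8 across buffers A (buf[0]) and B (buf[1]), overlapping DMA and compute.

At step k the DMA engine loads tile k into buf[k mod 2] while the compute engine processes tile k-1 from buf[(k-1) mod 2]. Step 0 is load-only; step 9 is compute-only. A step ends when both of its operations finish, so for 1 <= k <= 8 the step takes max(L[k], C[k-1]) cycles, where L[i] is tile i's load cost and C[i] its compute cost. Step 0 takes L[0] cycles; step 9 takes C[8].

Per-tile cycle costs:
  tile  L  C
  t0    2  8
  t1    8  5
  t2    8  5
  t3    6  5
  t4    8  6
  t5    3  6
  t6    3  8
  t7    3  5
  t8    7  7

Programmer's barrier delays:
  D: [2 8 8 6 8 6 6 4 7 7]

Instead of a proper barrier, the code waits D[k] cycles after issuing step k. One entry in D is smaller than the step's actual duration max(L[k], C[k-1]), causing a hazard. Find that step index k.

hazard at step 7

step 0: need L[0]=2 = 2; D[0]=2 ok
step 1: need max(L[1]=8,C[0]=8) = 8; D[1]=8 ok
step 2: need max(L[2]=8,C[1]=5) = 8; D[2]=8 ok
step 3: need max(L[3]=6,C[2]=5) = 6; D[3]=6 ok
step 4: need max(L[4]=8,C[3]=5) = 8; D[4]=8 ok
step 5: need max(L[5]=3,C[4]=6) = 6; D[5]=6 ok
step 6: need max(L[6]=3,C[5]=6) = 6; D[6]=6 ok
step 7: need max(L[7]=3,C[6]=8) = 8; D[7]=4 SHORT
step 8: need max(L[8]=7,C[7]=5) = 7; D[8]=7 ok
step 9: need C[8]=7 = 7; D[9]=7 ok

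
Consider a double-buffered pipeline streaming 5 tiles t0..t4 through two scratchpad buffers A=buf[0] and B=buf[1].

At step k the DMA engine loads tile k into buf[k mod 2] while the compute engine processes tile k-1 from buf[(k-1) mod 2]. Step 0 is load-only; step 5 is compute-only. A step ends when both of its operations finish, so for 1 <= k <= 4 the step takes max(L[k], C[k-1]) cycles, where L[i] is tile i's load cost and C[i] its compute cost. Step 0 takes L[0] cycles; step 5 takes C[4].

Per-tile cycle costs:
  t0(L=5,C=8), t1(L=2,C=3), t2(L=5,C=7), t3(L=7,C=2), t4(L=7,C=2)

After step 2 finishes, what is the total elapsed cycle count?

end_cycle[2] = 18

step 0: L[0]=5 → dur=5, Σ=5 | A=load:t0 B=idle [load-only]
step 1: L[1]=2 C[0]=8 → dur=8, Σ=13 | A=compute:t0 B=load:t1 [compute-bound]
step 2: L[2]=5 C[1]=3 → dur=5, Σ=18 | A=load:t2 B=compute:t1 [load-bound]
step 3: L[3]=7 C[2]=7 → dur=7, Σ=25 | A=compute:t2 B=load:t3 [tied]
step 4: L[4]=7 C[3]=2 → dur=7, Σ=32 | A=load:t4 B=compute:t3 [load-bound]
step 5: C[4]=2 → dur=2, Σ=34 | A=compute:t4 B=idle [compute-only]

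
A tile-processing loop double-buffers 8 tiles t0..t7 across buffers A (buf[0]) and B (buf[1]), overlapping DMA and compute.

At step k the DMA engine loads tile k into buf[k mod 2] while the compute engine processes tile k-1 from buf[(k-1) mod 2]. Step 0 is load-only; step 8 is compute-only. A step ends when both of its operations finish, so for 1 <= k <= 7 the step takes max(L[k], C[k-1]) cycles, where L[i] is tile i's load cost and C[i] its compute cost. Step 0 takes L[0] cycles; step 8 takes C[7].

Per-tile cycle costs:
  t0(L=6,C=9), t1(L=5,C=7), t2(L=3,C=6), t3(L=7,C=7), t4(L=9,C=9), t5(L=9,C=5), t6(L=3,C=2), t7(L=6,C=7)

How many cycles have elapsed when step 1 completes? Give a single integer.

end_cycle[1] = 15

step 0: L[0]=6 → dur=6, Σ=6 | A=load:t0 B=idle [load-only]
step 1: L[1]=5 C[0]=9 → dur=9, Σ=15 | A=compute:t0 B=load:t1 [compute-bound]
step 2: L[2]=3 C[1]=7 → dur=7, Σ=22 | A=load:t2 B=compute:t1 [compute-bound]
step 3: L[3]=7 C[2]=6 → dur=7, Σ=29 | A=compute:t2 B=load:t3 [load-bound]
step 4: L[4]=9 C[3]=7 → dur=9, Σ=38 | A=load:t4 B=compute:t3 [load-bound]
step 5: L[5]=9 C[4]=9 → dur=9, Σ=47 | A=compute:t4 B=load:t5 [tied]
step 6: L[6]=3 C[5]=5 → dur=5, Σ=52 | A=load:t6 B=compute:t5 [compute-bound]
step 7: L[7]=6 C[6]=2 → dur=6, Σ=58 | A=compute:t6 B=load:t7 [load-bound]
step 8: C[7]=7 → dur=7, Σ=65 | A=idle B=compute:t7 [compute-only]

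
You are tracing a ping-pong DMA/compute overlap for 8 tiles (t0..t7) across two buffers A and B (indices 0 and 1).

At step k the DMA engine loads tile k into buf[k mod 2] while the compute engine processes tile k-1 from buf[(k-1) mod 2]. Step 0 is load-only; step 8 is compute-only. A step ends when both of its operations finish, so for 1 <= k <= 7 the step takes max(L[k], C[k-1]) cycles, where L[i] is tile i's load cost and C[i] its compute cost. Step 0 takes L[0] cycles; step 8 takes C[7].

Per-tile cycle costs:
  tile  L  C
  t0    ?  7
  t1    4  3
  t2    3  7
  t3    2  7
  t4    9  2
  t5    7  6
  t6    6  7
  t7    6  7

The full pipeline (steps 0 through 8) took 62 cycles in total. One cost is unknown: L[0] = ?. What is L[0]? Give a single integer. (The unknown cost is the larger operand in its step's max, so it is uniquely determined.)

L[0] = 9

step 0 → dur = L[0]=? = L[0]  (unknown; binding)
step 1 → dur = max(L[1]=4, C[0]=7) = 7
step 2 → dur = max(L[2]=3, C[1]=3) = 3
step 3 → dur = max(L[3]=2, C[2]=7) = 7
step 4 → dur = max(L[4]=9, C[3]=7) = 9
step 5 → dur = max(L[5]=7, C[4]=2) = 7
step 6 → dur = max(L[6]=6, C[5]=6) = 6
step 7 → dur = max(L[7]=6, C[6]=7) = 7
step 8 → dur = C[7]=7 = 7
sum of known step durations = 53
dur[0] = total - known = 62 - 53 = 9
L[0] is the binding max in step 0, so L[0] = dur[0] = 9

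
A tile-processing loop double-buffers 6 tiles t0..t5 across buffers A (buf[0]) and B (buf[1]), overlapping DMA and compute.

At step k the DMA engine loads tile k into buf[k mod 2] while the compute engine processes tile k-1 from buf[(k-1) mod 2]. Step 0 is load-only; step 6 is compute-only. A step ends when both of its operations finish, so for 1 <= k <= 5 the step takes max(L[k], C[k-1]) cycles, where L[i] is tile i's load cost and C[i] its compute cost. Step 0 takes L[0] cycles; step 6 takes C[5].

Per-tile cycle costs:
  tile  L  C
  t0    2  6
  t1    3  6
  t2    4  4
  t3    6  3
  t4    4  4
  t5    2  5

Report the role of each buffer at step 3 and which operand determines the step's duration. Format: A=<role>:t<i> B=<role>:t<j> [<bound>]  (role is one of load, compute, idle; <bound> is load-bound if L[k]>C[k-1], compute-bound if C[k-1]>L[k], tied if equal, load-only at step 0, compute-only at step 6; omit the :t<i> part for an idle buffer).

k=0 load=t0/2c comp=- wait=2 total=2
k=1 load=t1/3c comp=t0/6c wait=6 total=8
k=2 load=t2/4c comp=t1/6c wait=6 total=14
k=3 load=t3/6c comp=t2/4c wait=6 total=20
k=4 load=t4/4c comp=t3/3c wait=4 total=24
k=5 load=t5/2c comp=t4/4c wait=4 total=28
k=6 load=- comp=t5/5c wait=5 total=33

step 3: A=compute:t2 B=load:t3 [load-bound]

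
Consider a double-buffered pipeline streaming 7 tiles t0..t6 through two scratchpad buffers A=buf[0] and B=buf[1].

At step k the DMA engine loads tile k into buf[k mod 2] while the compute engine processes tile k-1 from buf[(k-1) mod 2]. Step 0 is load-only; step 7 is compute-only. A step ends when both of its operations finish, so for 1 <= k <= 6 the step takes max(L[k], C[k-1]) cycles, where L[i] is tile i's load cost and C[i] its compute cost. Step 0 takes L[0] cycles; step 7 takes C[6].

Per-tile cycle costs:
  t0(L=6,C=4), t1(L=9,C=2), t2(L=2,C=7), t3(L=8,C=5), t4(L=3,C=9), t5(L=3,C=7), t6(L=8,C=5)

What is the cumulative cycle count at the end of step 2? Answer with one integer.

end_cycle[2] = 17

step 0: L[0]=6 → dur=6, Σ=6 | A=load:t0 B=idle [load-only]
step 1: L[1]=9 C[0]=4 → dur=9, Σ=15 | A=compute:t0 B=load:t1 [load-bound]
step 2: L[2]=2 C[1]=2 → dur=2, Σ=17 | A=load:t2 B=compute:t1 [tied]
step 3: L[3]=8 C[2]=7 → dur=8, Σ=25 | A=compute:t2 B=load:t3 [load-bound]
step 4: L[4]=3 C[3]=5 → dur=5, Σ=30 | A=load:t4 B=compute:t3 [compute-bound]
step 5: L[5]=3 C[4]=9 → dur=9, Σ=39 | A=compute:t4 B=load:t5 [compute-bound]
step 6: L[6]=8 C[5]=7 → dur=8, Σ=47 | A=load:t6 B=compute:t5 [load-bound]
step 7: C[6]=5 → dur=5, Σ=52 | A=compute:t6 B=idle [compute-only]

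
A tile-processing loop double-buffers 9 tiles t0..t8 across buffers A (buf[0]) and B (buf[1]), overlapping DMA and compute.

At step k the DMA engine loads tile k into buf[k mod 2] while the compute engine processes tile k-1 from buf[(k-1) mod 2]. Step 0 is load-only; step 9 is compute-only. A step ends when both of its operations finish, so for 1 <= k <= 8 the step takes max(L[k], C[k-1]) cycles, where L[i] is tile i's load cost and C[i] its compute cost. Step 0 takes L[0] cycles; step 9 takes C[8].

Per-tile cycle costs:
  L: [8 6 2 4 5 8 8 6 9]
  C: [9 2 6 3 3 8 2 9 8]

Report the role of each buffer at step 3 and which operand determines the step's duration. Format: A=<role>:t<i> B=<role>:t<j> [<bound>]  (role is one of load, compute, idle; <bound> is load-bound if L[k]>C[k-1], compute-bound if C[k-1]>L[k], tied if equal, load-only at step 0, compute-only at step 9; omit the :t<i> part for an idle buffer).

step 3: A=compute:t2 B=load:t3 [compute-bound]

  0. 8=8c; end=8; A:t0 B:-
  1. max(6,9)=9c; end=17; A:t0 B:t1
  2. max(2,2)=2c; end=19; A:t2 B:t1
  3. max(4,6)=6c; end=25; A:t2 B:t3
  4. max(5,3)=5c; end=30; A:t4 B:t3
  5. max(8,3)=8c; end=38; A:t4 B:t5
  6. max(8,8)=8c; end=46; A:t6 B:t5
  7. max(6,2)=6c; end=52; A:t6 B:t7
  8. max(9,9)=9c; end=61; A:t8 B:t7
  9. 8=8c; end=69; A:t8 B:t7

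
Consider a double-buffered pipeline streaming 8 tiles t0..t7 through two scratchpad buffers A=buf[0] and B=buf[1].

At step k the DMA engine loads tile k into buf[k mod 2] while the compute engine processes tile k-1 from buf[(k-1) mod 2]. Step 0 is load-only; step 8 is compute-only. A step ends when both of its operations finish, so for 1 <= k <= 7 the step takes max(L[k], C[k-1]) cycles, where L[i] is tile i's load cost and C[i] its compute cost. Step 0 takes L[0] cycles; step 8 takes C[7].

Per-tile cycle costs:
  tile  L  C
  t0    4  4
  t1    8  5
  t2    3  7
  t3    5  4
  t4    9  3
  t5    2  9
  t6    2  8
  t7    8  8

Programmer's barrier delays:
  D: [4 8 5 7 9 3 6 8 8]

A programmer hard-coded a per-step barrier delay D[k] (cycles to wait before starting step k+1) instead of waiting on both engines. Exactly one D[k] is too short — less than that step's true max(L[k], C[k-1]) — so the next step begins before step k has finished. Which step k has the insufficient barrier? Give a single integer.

[0] required=L[0]=4=4 vs D=4 ok
[1] required=max(L[1]=8,C[0]=4)=8 vs D=8 ok
[2] required=max(L[2]=3,C[1]=5)=5 vs D=5 ok
[3] required=max(L[3]=5,C[2]=7)=7 vs D=7 ok
[4] required=max(L[4]=9,C[3]=4)=9 vs D=9 ok
[5] required=max(L[5]=2,C[4]=3)=3 vs D=3 ok
[6] required=max(L[6]=2,C[5]=9)=9 vs D=6 SHORT
[7] required=max(L[7]=8,C[6]=8)=8 vs D=8 ok
[8] required=C[7]=8=8 vs D=8 ok

hazard at step 6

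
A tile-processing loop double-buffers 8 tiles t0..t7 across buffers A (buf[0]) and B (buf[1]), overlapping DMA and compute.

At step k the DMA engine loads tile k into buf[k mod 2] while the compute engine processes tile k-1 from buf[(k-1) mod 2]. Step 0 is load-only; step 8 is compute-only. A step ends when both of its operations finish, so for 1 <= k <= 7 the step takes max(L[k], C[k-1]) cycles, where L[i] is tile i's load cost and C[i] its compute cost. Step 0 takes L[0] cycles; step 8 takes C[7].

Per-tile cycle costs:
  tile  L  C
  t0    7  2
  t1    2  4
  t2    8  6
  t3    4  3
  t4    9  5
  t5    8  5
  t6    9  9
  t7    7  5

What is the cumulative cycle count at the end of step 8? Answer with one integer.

end_cycle[8] = 63

k=0 load=t0/7c comp=- wait=7 total=7
k=1 load=t1/2c comp=t0/2c wait=2 total=9
k=2 load=t2/8c comp=t1/4c wait=8 total=17
k=3 load=t3/4c comp=t2/6c wait=6 total=23
k=4 load=t4/9c comp=t3/3c wait=9 total=32
k=5 load=t5/8c comp=t4/5c wait=8 total=40
k=6 load=t6/9c comp=t5/5c wait=9 total=49
k=7 load=t7/7c comp=t6/9c wait=9 total=58
k=8 load=- comp=t7/5c wait=5 total=63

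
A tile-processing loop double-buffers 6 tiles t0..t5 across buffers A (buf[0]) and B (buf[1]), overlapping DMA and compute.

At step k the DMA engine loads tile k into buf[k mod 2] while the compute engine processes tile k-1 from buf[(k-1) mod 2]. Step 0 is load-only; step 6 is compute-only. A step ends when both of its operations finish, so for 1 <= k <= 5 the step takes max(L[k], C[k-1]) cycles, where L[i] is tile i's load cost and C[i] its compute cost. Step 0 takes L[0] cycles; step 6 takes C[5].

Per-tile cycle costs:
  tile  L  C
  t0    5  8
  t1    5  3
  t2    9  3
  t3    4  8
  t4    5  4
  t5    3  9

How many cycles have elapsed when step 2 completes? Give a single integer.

  0. 5=5c; end=5; A:t0 B:-
  1. max(5,8)=8c; end=13; A:t0 B:t1
  2. max(9,3)=9c; end=22; A:t2 B:t1
  3. max(4,3)=4c; end=26; A:t2 B:t3
  4. max(5,8)=8c; end=34; A:t4 B:t3
  5. max(3,4)=4c; end=38; A:t4 B:t5
  6. 9=9c; end=47; A:t4 B:t5

end_cycle[2] = 22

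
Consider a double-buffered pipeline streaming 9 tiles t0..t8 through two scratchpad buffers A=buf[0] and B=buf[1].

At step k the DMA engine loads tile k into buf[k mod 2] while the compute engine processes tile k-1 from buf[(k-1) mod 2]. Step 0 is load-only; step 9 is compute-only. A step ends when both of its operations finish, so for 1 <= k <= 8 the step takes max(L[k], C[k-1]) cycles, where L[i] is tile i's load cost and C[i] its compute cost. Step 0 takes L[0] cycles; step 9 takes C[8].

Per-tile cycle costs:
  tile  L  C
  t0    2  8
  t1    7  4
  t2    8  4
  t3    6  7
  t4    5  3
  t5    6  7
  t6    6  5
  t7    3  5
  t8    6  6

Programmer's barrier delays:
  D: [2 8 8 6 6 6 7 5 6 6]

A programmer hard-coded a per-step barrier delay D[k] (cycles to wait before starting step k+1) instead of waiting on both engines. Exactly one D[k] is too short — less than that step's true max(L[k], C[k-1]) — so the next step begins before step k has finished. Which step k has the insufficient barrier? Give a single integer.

hazard at step 4

step 0: need L[0]=2 = 2; D[0]=2 ok
step 1: need max(L[1]=7,C[0]=8) = 8; D[1]=8 ok
step 2: need max(L[2]=8,C[1]=4) = 8; D[2]=8 ok
step 3: need max(L[3]=6,C[2]=4) = 6; D[3]=6 ok
step 4: need max(L[4]=5,C[3]=7) = 7; D[4]=6 SHORT
step 5: need max(L[5]=6,C[4]=3) = 6; D[5]=6 ok
step 6: need max(L[6]=6,C[5]=7) = 7; D[6]=7 ok
step 7: need max(L[7]=3,C[6]=5) = 5; D[7]=5 ok
step 8: need max(L[8]=6,C[7]=5) = 6; D[8]=6 ok
step 9: need C[8]=6 = 6; D[9]=6 ok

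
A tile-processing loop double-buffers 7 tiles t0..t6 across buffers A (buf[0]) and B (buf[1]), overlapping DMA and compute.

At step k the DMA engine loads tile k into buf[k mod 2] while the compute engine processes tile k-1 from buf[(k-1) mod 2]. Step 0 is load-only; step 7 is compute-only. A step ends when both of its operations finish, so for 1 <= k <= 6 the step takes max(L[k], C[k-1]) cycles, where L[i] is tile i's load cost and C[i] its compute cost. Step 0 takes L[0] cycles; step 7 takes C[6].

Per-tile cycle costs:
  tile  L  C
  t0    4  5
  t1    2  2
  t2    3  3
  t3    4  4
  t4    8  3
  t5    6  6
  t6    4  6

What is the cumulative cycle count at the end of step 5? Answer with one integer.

step 0: L[0]=4 → dur=4, Σ=4 | A=load:t0 B=idle [load-only]
step 1: L[1]=2 C[0]=5 → dur=5, Σ=9 | A=compute:t0 B=load:t1 [compute-bound]
step 2: L[2]=3 C[1]=2 → dur=3, Σ=12 | A=load:t2 B=compute:t1 [load-bound]
step 3: L[3]=4 C[2]=3 → dur=4, Σ=16 | A=compute:t2 B=load:t3 [load-bound]
step 4: L[4]=8 C[3]=4 → dur=8, Σ=24 | A=load:t4 B=compute:t3 [load-bound]
step 5: L[5]=6 C[4]=3 → dur=6, Σ=30 | A=compute:t4 B=load:t5 [load-bound]
step 6: L[6]=4 C[5]=6 → dur=6, Σ=36 | A=load:t6 B=compute:t5 [compute-bound]
step 7: C[6]=6 → dur=6, Σ=42 | A=compute:t6 B=idle [compute-only]

end_cycle[5] = 30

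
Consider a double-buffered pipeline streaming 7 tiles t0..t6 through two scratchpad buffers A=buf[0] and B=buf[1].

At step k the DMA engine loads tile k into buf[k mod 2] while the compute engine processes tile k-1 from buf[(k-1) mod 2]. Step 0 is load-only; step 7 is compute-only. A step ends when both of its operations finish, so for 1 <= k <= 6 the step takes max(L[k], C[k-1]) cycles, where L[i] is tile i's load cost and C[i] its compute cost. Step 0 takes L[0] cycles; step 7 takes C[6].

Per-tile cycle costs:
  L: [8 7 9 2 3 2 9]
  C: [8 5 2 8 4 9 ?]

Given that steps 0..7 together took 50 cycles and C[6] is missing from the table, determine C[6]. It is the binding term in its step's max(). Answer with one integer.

C[6] = 2

step 0 = dur = L[0]=8 = 8
step 1 = dur = max(L[1]=7, C[0]=8) = 8
step 2 = dur = max(L[2]=9, C[1]=5) = 9
step 3 = dur = max(L[3]=2, C[2]=2) = 2
step 4 = dur = max(L[4]=3, C[3]=8) = 8
step 5 = dur = max(L[5]=2, C[4]=4) = 4
step 6 = dur = max(L[6]=9, C[5]=9) = 9
step 7 = dur = C[6]=? = C[6]  (unknown; binding)
sum of known step durations = 48
dur[7] = total - known = 50 - 48 = 2
C[6] is the binding max in step 7, so C[6] = dur[7] = 2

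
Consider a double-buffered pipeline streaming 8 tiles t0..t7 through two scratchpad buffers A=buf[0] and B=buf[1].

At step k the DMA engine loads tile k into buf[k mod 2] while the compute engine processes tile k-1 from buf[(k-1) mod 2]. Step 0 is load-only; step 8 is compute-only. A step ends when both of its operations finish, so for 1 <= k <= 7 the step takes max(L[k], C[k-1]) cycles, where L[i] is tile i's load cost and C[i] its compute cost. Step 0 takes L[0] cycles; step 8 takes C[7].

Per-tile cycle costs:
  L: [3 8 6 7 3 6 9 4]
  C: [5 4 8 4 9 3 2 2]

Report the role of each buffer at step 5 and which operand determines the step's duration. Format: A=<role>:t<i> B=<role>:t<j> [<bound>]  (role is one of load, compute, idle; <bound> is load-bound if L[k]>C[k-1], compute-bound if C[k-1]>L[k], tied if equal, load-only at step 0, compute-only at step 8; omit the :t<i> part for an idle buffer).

  0. 3=3c; end=3; A:t0 B:-
  1. max(8,5)=8c; end=11; A:t0 B:t1
  2. max(6,4)=6c; end=17; A:t2 B:t1
  3. max(7,8)=8c; end=25; A:t2 B:t3
  4. max(3,4)=4c; end=29; A:t4 B:t3
  5. max(6,9)=9c; end=38; A:t4 B:t5
  6. max(9,3)=9c; end=47; A:t6 B:t5
  7. max(4,2)=4c; end=51; A:t6 B:t7
  8. 2=2c; end=53; A:t6 B:t7

step 5: A=compute:t4 B=load:t5 [compute-bound]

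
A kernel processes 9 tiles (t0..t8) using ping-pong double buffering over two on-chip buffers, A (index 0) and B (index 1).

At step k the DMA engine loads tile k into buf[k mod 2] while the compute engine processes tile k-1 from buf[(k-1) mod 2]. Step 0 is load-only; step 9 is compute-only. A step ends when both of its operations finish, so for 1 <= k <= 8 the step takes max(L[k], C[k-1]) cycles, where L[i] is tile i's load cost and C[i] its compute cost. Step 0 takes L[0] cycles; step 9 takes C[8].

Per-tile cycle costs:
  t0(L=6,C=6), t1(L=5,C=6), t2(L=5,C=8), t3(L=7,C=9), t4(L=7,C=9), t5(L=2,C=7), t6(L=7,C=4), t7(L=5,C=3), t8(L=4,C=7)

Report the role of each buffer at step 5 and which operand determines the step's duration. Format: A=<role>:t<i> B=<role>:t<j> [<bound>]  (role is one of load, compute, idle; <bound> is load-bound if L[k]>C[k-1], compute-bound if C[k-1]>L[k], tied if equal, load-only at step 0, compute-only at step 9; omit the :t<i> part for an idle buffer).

step 5: A=compute:t4 B=load:t5 [compute-bound]

  0. 6=6c; end=6; A:t0 B:-
  1. max(5,6)=6c; end=12; A:t0 B:t1
  2. max(5,6)=6c; end=18; A:t2 B:t1
  3. max(7,8)=8c; end=26; A:t2 B:t3
  4. max(7,9)=9c; end=35; A:t4 B:t3
  5. max(2,9)=9c; end=44; A:t4 B:t5
  6. max(7,7)=7c; end=51; A:t6 B:t5
  7. max(5,4)=5c; end=56; A:t6 B:t7
  8. max(4,3)=4c; end=60; A:t8 B:t7
  9. 7=7c; end=67; A:t8 B:t7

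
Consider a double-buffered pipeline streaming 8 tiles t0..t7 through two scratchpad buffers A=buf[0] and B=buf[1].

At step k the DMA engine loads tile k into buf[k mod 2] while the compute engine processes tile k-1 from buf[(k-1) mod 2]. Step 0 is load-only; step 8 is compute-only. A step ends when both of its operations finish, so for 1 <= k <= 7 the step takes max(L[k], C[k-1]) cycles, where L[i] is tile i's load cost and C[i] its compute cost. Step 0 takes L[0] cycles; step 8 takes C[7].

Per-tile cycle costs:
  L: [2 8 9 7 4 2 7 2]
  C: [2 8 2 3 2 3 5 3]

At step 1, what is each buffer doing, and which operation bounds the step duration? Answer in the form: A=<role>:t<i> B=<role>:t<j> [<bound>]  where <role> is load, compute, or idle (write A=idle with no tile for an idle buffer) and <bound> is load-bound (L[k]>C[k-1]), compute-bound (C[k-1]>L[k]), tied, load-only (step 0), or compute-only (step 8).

step 0: L[0]=2 → dur=2, Σ=2 | A=load:t0 B=idle [load-only]
step 1: L[1]=8 C[0]=2 → dur=8, Σ=10 | A=compute:t0 B=load:t1 [load-bound]
step 2: L[2]=9 C[1]=8 → dur=9, Σ=19 | A=load:t2 B=compute:t1 [load-bound]
step 3: L[3]=7 C[2]=2 → dur=7, Σ=26 | A=compute:t2 B=load:t3 [load-bound]
step 4: L[4]=4 C[3]=3 → dur=4, Σ=30 | A=load:t4 B=compute:t3 [load-bound]
step 5: L[5]=2 C[4]=2 → dur=2, Σ=32 | A=compute:t4 B=load:t5 [tied]
step 6: L[6]=7 C[5]=3 → dur=7, Σ=39 | A=load:t6 B=compute:t5 [load-bound]
step 7: L[7]=2 C[6]=5 → dur=5, Σ=44 | A=compute:t6 B=load:t7 [compute-bound]
step 8: C[7]=3 → dur=3, Σ=47 | A=idle B=compute:t7 [compute-only]

step 1: A=compute:t0 B=load:t1 [load-bound]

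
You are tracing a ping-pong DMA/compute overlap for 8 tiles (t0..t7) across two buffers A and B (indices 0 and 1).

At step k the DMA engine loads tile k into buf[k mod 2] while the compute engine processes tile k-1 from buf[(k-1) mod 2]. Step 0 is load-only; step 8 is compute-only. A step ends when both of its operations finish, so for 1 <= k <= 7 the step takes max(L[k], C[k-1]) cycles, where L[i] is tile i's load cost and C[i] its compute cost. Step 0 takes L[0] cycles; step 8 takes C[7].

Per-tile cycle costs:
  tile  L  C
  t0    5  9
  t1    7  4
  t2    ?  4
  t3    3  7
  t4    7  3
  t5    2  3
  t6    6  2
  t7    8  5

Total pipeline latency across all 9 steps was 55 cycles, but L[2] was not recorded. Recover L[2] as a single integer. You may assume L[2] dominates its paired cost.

L[2] = 8

step 0 = dur = L[0]=5 = 5
step 1 = dur = max(L[1]=7, C[0]=9) = 9
step 2 = dur = max(L[2]=?, C[1]=4) = L[2]  (unknown; binding)
step 3 = dur = max(L[3]=3, C[2]=4) = 4
step 4 = dur = max(L[4]=7, C[3]=7) = 7
step 5 = dur = max(L[5]=2, C[4]=3) = 3
step 6 = dur = max(L[6]=6, C[5]=3) = 6
step 7 = dur = max(L[7]=8, C[6]=2) = 8
step 8 = dur = C[7]=5 = 5
sum of known step durations = 47
dur[2] = total - known = 55 - 47 = 8
L[2] is the binding max in step 2, so L[2] = dur[2] = 8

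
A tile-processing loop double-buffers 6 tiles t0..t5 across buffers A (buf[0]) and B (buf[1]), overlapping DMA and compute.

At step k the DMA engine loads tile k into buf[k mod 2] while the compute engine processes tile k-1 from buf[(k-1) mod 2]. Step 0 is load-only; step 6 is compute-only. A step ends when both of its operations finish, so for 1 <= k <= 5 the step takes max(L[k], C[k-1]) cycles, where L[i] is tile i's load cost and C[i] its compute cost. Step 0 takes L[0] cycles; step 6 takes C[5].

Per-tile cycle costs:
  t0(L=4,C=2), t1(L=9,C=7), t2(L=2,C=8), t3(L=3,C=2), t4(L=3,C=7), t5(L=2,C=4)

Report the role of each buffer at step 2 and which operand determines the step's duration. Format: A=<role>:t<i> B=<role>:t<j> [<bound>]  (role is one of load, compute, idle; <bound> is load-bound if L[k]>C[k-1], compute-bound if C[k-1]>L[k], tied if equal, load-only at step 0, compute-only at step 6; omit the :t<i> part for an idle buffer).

k=0 load=t0/4c comp=- wait=4 total=4
k=1 load=t1/9c comp=t0/2c wait=9 total=13
k=2 load=t2/2c comp=t1/7c wait=7 total=20
k=3 load=t3/3c comp=t2/8c wait=8 total=28
k=4 load=t4/3c comp=t3/2c wait=3 total=31
k=5 load=t5/2c comp=t4/7c wait=7 total=38
k=6 load=- comp=t5/4c wait=4 total=42

step 2: A=load:t2 B=compute:t1 [compute-bound]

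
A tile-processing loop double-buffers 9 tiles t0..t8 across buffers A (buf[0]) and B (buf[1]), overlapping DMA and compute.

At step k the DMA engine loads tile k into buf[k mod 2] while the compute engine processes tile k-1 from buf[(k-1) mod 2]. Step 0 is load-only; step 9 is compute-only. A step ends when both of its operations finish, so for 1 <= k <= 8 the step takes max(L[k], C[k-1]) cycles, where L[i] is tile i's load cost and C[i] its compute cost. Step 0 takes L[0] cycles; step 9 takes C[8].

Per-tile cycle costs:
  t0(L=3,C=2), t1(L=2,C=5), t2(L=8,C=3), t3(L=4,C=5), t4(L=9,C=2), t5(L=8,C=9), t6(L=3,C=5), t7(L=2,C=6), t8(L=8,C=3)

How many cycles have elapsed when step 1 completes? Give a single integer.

end_cycle[1] = 5

[0] DMA t0→A (3c) ∥ CU idle ⇒ 3c, clock 3
[1] DMA t1→B (2c) ∥ CU A:t0 (2c) ⇒ 2c, clock 5
[2] DMA t2→A (8c) ∥ CU B:t1 (5c) ⇒ 8c, clock 13
[3] DMA t3→B (4c) ∥ CU A:t2 (3c) ⇒ 4c, clock 17
[4] DMA t4→A (9c) ∥ CU B:t3 (5c) ⇒ 9c, clock 26
[5] DMA t5→B (8c) ∥ CU A:t4 (2c) ⇒ 8c, clock 34
[6] DMA t6→A (3c) ∥ CU B:t5 (9c) ⇒ 9c, clock 43
[7] DMA t7→B (2c) ∥ CU A:t6 (5c) ⇒ 5c, clock 48
[8] DMA t8→A (8c) ∥ CU B:t7 (6c) ⇒ 8c, clock 56
[9] DMA idle ∥ CU A:t8 (3c) ⇒ 3c, clock 59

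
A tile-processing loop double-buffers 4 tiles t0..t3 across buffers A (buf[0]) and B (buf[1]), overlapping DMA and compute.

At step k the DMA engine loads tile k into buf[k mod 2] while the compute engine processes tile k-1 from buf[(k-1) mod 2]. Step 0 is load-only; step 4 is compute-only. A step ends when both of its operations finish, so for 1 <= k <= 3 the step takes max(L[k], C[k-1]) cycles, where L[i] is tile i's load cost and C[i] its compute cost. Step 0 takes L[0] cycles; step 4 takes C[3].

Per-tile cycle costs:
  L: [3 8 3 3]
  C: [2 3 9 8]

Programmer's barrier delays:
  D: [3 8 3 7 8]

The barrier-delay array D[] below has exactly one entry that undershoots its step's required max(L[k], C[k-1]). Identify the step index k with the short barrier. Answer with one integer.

hazard at step 3

step 0: need L[0]=3 = 3; D[0]=3 ok
step 1: need max(L[1]=8,C[0]=2) = 8; D[1]=8 ok
step 2: need max(L[2]=3,C[1]=3) = 3; D[2]=3 ok
step 3: need max(L[3]=3,C[2]=9) = 9; D[3]=7 SHORT
step 4: need C[3]=8 = 8; D[4]=8 ok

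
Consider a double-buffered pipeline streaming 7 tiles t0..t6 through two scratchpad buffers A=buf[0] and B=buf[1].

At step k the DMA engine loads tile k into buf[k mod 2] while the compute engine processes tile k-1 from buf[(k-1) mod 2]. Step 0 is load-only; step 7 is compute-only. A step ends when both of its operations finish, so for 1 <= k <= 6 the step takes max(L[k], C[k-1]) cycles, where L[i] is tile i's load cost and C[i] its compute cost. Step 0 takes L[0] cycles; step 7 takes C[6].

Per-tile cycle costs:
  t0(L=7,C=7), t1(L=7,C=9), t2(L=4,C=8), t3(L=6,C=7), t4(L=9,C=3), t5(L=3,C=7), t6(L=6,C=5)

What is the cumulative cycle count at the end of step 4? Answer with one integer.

end_cycle[4] = 40

[0] DMA t0→A (7c) ∥ CU idle ⇒ 7c, clock 7
[1] DMA t1→B (7c) ∥ CU A:t0 (7c) ⇒ 7c, clock 14
[2] DMA t2→A (4c) ∥ CU B:t1 (9c) ⇒ 9c, clock 23
[3] DMA t3→B (6c) ∥ CU A:t2 (8c) ⇒ 8c, clock 31
[4] DMA t4→A (9c) ∥ CU B:t3 (7c) ⇒ 9c, clock 40
[5] DMA t5→B (3c) ∥ CU A:t4 (3c) ⇒ 3c, clock 43
[6] DMA t6→A (6c) ∥ CU B:t5 (7c) ⇒ 7c, clock 50
[7] DMA idle ∥ CU A:t6 (5c) ⇒ 5c, clock 55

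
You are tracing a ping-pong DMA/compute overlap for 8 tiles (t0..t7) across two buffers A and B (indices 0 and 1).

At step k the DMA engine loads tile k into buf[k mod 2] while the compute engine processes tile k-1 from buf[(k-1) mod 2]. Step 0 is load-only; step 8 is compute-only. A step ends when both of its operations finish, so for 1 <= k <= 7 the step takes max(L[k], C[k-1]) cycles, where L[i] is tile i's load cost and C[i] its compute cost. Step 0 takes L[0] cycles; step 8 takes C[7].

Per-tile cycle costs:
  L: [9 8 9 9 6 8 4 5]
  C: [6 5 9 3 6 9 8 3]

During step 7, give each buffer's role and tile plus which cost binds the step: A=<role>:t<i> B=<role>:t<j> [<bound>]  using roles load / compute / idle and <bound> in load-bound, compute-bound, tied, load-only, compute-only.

k=0 load=t0/9c comp=- wait=9 total=9
k=1 load=t1/8c comp=t0/6c wait=8 total=17
k=2 load=t2/9c comp=t1/5c wait=9 total=26
k=3 load=t3/9c comp=t2/9c wait=9 total=35
k=4 load=t4/6c comp=t3/3c wait=6 total=41
k=5 load=t5/8c comp=t4/6c wait=8 total=49
k=6 load=t6/4c comp=t5/9c wait=9 total=58
k=7 load=t7/5c comp=t6/8c wait=8 total=66
k=8 load=- comp=t7/3c wait=3 total=69

step 7: A=compute:t6 B=load:t7 [compute-bound]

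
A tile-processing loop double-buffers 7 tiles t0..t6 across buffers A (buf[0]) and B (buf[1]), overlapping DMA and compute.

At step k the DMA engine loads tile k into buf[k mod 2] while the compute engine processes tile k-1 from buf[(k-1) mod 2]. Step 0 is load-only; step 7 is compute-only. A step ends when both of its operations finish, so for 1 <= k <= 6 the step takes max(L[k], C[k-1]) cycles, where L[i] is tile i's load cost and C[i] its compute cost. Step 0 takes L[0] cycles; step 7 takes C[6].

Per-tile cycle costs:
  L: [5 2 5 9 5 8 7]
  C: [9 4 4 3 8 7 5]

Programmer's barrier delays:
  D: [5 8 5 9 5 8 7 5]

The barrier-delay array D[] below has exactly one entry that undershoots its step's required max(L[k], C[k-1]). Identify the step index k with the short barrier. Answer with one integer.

step 0: need L[0]=5 = 5; D[0]=5 ok
step 1: need max(L[1]=2,C[0]=9) = 9; D[1]=8 SHORT
step 2: need max(L[2]=5,C[1]=4) = 5; D[2]=5 ok
step 3: need max(L[3]=9,C[2]=4) = 9; D[3]=9 ok
step 4: need max(L[4]=5,C[3]=3) = 5; D[4]=5 ok
step 5: need max(L[5]=8,C[4]=8) = 8; D[5]=8 ok
step 6: need max(L[6]=7,C[5]=7) = 7; D[6]=7 ok
step 7: need C[6]=5 = 5; D[7]=5 ok

hazard at step 1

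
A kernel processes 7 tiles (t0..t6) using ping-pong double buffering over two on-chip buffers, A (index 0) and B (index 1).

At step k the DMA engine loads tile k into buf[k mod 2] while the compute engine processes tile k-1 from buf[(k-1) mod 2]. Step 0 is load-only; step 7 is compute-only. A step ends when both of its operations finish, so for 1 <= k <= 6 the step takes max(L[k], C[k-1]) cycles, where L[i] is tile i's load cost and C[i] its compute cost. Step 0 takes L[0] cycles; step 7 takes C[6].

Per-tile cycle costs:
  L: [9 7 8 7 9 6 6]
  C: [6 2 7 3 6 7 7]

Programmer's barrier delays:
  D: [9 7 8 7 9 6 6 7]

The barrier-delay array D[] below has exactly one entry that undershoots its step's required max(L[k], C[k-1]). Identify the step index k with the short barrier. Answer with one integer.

k=0 barrier L[0]=9→9c, D[0]=9 ok
k=1 barrier max(L[1]=7,C[0]=6)→7c, D[1]=7 ok
k=2 barrier max(L[2]=8,C[1]=2)→8c, D[2]=8 ok
k=3 barrier max(L[3]=7,C[2]=7)→7c, D[3]=7 ok
k=4 barrier max(L[4]=9,C[3]=3)→9c, D[4]=9 ok
k=5 barrier max(L[5]=6,C[4]=6)→6c, D[5]=6 ok
k=6 barrier max(L[6]=6,C[5]=7)→7c, D[6]=6 SHORT
k=7 barrier C[6]=7→7c, D[7]=7 ok

hazard at step 6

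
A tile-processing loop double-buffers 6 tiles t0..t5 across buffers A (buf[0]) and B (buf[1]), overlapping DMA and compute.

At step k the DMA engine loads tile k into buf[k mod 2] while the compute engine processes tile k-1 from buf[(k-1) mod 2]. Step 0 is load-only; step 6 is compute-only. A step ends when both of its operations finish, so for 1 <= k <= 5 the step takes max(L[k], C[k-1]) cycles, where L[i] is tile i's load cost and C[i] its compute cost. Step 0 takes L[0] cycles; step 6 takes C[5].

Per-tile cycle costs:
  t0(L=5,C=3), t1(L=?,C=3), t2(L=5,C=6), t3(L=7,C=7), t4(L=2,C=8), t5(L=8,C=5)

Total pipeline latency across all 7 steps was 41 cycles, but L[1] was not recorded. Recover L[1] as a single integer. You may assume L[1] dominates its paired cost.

step 0 → dur = L[0]=5 = 5
step 1 → dur = max(L[1]=?, C[0]=3) = L[1]  (unknown; binding)
step 2 → dur = max(L[2]=5, C[1]=3) = 5
step 3 → dur = max(L[3]=7, C[2]=6) = 7
step 4 → dur = max(L[4]=2, C[3]=7) = 7
step 5 → dur = max(L[5]=8, C[4]=8) = 8
step 6 → dur = C[5]=5 = 5
sum of known step durations = 37
dur[1] = total - known = 41 - 37 = 4
L[1] is the binding max in step 1, so L[1] = dur[1] = 4

L[1] = 4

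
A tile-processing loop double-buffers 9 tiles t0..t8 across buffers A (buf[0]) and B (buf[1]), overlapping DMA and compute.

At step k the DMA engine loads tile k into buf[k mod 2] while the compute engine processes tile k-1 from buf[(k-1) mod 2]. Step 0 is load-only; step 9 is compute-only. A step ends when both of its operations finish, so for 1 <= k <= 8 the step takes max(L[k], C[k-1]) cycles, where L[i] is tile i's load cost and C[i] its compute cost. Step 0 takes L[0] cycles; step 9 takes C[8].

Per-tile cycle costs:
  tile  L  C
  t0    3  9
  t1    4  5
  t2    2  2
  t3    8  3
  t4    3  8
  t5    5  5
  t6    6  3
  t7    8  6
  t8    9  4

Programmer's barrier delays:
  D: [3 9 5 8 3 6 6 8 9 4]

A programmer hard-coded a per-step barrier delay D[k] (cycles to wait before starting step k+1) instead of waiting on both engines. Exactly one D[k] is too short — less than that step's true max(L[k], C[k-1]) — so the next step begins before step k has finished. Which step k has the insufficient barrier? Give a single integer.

hazard at step 5

step 0: need L[0]=3 = 3; D[0]=3 ok
step 1: need max(L[1]=4,C[0]=9) = 9; D[1]=9 ok
step 2: need max(L[2]=2,C[1]=5) = 5; D[2]=5 ok
step 3: need max(L[3]=8,C[2]=2) = 8; D[3]=8 ok
step 4: need max(L[4]=3,C[3]=3) = 3; D[4]=3 ok
step 5: need max(L[5]=5,C[4]=8) = 8; D[5]=6 SHORT
step 6: need max(L[6]=6,C[5]=5) = 6; D[6]=6 ok
step 7: need max(L[7]=8,C[6]=3) = 8; D[7]=8 ok
step 8: need max(L[8]=9,C[7]=6) = 9; D[8]=9 ok
step 9: need C[8]=4 = 4; D[9]=4 ok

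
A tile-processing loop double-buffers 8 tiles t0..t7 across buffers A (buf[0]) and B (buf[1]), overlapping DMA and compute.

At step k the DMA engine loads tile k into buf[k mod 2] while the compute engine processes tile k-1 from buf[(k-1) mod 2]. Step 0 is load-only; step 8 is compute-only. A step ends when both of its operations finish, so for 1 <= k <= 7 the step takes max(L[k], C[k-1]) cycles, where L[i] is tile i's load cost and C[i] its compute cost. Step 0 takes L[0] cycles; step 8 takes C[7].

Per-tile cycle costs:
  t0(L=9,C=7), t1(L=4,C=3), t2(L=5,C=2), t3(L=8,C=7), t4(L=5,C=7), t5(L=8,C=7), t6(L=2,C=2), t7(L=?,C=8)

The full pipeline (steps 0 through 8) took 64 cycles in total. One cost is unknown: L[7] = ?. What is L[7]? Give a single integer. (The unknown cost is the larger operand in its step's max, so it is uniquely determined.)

L[7] = 5

step 0 → dur = L[0]=9 = 9
step 1 → dur = max(L[1]=4, C[0]=7) = 7
step 2 → dur = max(L[2]=5, C[1]=3) = 5
step 3 → dur = max(L[3]=8, C[2]=2) = 8
step 4 → dur = max(L[4]=5, C[3]=7) = 7
step 5 → dur = max(L[5]=8, C[4]=7) = 8
step 6 → dur = max(L[6]=2, C[5]=7) = 7
step 7 → dur = max(L[7]=?, C[6]=2) = L[7]  (unknown; binding)
step 8 → dur = C[7]=8 = 8
sum of known step durations = 59
dur[7] = total - known = 64 - 59 = 5
L[7] is the binding max in step 7, so L[7] = dur[7] = 5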